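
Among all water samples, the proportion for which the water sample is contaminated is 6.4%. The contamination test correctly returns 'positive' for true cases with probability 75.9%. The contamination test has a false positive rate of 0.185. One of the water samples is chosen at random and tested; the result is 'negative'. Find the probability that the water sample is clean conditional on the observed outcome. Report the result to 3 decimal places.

P(¬H | E) ≈ 0.980

Write H for 'the water sample is contaminated'. Prior odds H:¬H = 0.064/0.936 = 0.068376. For the 'negative' outcome, the likelihood ratio is 0.241/0.815 = 0.29571.
Posterior odds = 0.068376 × 0.29571 = 0.020219, so P(H|E) = 0.020219/(1+0.020219) = 0.020. Then P(¬H|E) = 1 − 0.020 = 0.980.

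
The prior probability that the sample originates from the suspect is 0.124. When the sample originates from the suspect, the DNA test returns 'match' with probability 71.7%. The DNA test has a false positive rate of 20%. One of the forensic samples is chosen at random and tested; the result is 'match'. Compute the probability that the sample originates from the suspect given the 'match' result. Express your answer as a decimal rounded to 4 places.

P(H | E) ≈ 0.3366

Write H for 'the sample originates from the suspect'. Prior odds H:¬H = 0.124/0.876 = 0.14155. For the 'match' outcome, the likelihood ratio is 0.717/0.2 = 3.5850.
Posterior odds = 0.14155 × 3.5850 = 0.50747, so P(H|E) = 0.50747/(1+0.50747) = 0.3366.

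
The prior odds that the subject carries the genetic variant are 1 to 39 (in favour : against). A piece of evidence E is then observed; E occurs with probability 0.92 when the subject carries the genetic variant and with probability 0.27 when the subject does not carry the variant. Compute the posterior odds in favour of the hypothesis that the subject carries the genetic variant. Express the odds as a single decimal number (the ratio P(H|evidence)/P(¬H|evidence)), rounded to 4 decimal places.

Prior odds = 1/39 = 0.025641.
Likelihood ratio for E = 0.92/0.27 = 3.4074.
Posterior odds = prior odds × LR = 0.087369.

Posterior odds ≈ 0.0874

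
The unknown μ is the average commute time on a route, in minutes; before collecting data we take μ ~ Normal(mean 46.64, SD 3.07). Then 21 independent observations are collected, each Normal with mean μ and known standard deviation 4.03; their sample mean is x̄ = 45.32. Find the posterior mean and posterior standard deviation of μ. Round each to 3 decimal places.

Posterior mean ≈ 45.420; posterior SD ≈ 0.845

Prior precision 1/τ₀² = 1/3.07² = 0.106102; data precision n/σ² = 21/4.03² = 1.29303.
Posterior precision = 0.106102 + 1.29303 = 1.39913, giving posterior SD = 1/√1.39913 = 0.845.
Posterior mean = (0.106102·46.64 + 1.29303·45.32) / 1.39913 = 45.420.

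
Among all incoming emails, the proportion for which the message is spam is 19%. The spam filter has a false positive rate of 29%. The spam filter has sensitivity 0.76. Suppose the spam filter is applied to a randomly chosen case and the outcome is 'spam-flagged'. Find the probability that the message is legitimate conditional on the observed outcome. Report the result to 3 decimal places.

Let H be the event that the message is spam. P(H) = 0.19, so P(¬H) = 0.81. With E the 'spam-flagged' result, P(E|H) = 0.76 and P(E|¬H) = 0.29.
P(E) = 0.76·0.19 + 0.29·0.81 = 0.14440 + 0.23490 = 0.37930.
By Bayes' theorem, P(H|E) = 0.14440 / 0.37930 = 0.381. Hence P(¬H|E) = 1 − 0.381 = 0.619.

P(¬H | E) ≈ 0.619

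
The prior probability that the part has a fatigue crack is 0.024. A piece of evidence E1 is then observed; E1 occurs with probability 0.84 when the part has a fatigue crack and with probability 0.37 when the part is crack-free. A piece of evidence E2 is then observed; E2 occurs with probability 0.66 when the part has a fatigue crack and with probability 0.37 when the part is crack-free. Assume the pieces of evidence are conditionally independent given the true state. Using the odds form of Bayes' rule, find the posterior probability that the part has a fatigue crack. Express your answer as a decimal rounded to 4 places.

Posterior probability ≈ 0.0906

Prior odds = 0.024/(1−0.024) = 0.024590.
Likelihood ratio for E1 = 0.84/0.37 = 2.2703.
Likelihood ratio for E2 = 0.66/0.37 = 1.7838.
Posterior odds = prior odds × LR₁ × LR₂ = 0.099582.
Posterior probability = odds/(1+odds) = 0.099582/1.0996 = 0.0906.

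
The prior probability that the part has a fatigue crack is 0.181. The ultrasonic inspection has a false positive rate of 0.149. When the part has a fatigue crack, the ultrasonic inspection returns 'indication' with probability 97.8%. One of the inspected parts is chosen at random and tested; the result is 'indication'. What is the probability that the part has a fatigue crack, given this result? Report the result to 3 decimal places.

Let H be the event that the part has a fatigue crack. P(H) = 0.181, so P(¬H) = 0.819. With E the 'indication' result, P(E|H) = 0.978 and P(E|¬H) = 0.149.
P(E) = 0.978·0.181 + 0.149·0.819 = 0.17702 + 0.12203 = 0.29905.
By Bayes' theorem, P(H|E) = 0.17702 / 0.29905 = 0.592.

P(H | E) ≈ 0.592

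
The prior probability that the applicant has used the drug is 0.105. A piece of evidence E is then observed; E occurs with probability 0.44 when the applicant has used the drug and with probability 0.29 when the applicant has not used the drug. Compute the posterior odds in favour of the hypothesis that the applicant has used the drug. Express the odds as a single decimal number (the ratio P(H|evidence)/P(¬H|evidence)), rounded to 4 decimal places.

Prior odds = 0.105/(1−0.105) = 0.11732.
Likelihood ratio for E = 0.44/0.29 = 1.5172.
Posterior odds = prior odds × LR = 0.17800.

Posterior odds ≈ 0.1780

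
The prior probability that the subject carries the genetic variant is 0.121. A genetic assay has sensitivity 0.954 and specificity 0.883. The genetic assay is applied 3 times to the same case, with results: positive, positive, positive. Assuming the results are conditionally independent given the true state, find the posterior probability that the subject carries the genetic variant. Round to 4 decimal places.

Let H be the event that the subject carries the genetic variant; start with P(H) = 0.121. P('positive'|H) = 0.954, P('positive'|¬H) = 0.117.
Update on result 1 ('positive'): P(H) ← 0.954·0.1210 / (0.954·0.1210 + 0.117·0.8790) = 0.11543/0.21828 = 0.5288.
Update on result 2 ('positive'): P(H) ← 0.954·0.5288 / (0.954·0.5288 + 0.117·0.4712) = 0.50452/0.55964 = 0.9015.
Update on result 3 ('positive'): P(H) ← 0.954·0.9015 / (0.954·0.9015 + 0.117·0.0985) = 0.86003/0.87155 = 0.9868.

Posterior P(H) ≈ 0.9868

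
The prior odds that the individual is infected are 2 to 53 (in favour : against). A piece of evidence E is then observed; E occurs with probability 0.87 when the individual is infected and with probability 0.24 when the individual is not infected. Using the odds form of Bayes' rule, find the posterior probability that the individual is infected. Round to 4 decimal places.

Prior odds = 2/53 = 0.037736.
Likelihood ratio for E = 0.87/0.24 = 3.6250.
Posterior odds = prior odds × LR = 0.13679.
Posterior probability = odds/(1+odds) = 0.13679/1.1368 = 0.1203.

Posterior probability ≈ 0.1203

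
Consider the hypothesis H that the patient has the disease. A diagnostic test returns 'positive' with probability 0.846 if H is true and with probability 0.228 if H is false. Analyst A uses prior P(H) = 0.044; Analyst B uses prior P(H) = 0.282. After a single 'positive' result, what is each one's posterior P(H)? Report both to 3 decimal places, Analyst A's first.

Analyst A: 0.146; Analyst B: 0.593

P('+'|H) = 0.846, P('+'|¬H) = 0.228.
Analyst A: numerator 0.846·0.044 = 0.037224; evidence = 0.037224+0.228·0.956 = 0.25519; posterior = 0.146.
Analyst B: numerator 0.846·0.282 = 0.23857; evidence = 0.23857+0.228·0.718 = 0.40228; posterior = 0.593.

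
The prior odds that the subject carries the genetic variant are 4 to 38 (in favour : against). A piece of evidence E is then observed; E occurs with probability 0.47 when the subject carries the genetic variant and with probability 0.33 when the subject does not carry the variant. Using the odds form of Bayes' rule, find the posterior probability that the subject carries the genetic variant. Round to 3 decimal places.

Prior odds = 4/38 = 0.10526. In log-odds, ln(0.10526) = -2.2513.
Add log likelihood ratio: ln(1.4242) = 0.35364.
Posterior log-odds = -1.8977, so posterior odds = exp(-1.8977) = 0.14992. Converting, P(H|E) = 0.14992/1.1499 = 0.130.

Posterior probability ≈ 0.130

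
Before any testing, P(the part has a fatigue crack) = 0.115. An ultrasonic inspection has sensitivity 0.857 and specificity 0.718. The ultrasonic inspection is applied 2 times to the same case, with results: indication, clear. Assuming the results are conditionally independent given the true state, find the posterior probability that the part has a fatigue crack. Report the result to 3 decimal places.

Let H be the event that the part has a fatigue crack; start with P(H) = 0.115. P('indication'|H) = 0.857, P('indication'|¬H) = 0.282.
Update on result 1 ('indication'): P(H) ← 0.857·0.1150 / (0.857·0.1150 + 0.282·0.8850) = 0.098555/0.34813 = 0.2831.
Update on result 2 ('clear'): P(H) ← 0.143·0.2831 / (0.143·0.2831 + 0.718·0.7169) = 0.040484/0.55522 = 0.0729.

Posterior P(H) ≈ 0.073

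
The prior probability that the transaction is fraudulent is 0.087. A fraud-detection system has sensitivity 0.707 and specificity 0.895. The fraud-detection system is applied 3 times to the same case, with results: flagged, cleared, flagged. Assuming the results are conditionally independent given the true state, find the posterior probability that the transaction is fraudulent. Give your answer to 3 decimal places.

Posterior P(H) ≈ 0.586

Let H be the event that the transaction is fraudulent; start with P(H) = 0.087. P('flagged'|H) = 0.707, P('flagged'|¬H) = 0.105.
Update on result 1 ('flagged'): P(H) ← 0.707·0.0870 / (0.707·0.0870 + 0.105·0.9130) = 0.061509/0.15737 = 0.3908.
Update on result 2 ('cleared'): P(H) ← 0.293·0.3908 / (0.293·0.3908 + 0.895·0.6092) = 0.11452/0.65971 = 0.1736.
Update on result 3 ('flagged'): P(H) ← 0.707·0.1736 / (0.707·0.1736 + 0.105·0.8264) = 0.12273/0.20950 = 0.5858.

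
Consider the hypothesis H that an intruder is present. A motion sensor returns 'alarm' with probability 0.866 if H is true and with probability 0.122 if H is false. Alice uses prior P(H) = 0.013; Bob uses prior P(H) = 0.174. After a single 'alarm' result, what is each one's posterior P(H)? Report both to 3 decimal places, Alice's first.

Alice: 0.086; Bob: 0.599

P('+'|H) = 0.866, P('+'|¬H) = 0.122.
Alice: numerator 0.866·0.013 = 0.011258; evidence = 0.011258+0.122·0.987 = 0.13167; posterior = 0.086.
Bob: numerator 0.866·0.174 = 0.15068; evidence = 0.15068+0.122·0.826 = 0.25146; posterior = 0.599.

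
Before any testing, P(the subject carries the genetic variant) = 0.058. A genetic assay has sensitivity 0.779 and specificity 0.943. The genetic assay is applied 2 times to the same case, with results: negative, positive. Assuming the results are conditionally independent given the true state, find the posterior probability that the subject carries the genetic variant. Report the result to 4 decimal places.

Let H be the event that the subject carries the genetic variant; start with P(H) = 0.058. P('positive'|H) = 0.779, P('positive'|¬H) = 0.057.
Update on result 1 ('negative'): P(H) ← 0.221·0.0580 / (0.221·0.0580 + 0.943·0.9420) = 0.012818/0.90112 = 0.0142.
Update on result 2 ('positive'): P(H) ← 0.779·0.0142 / (0.779·0.0142 + 0.057·0.9858) = 0.011081/0.067270 = 0.1647.

Posterior P(H) ≈ 0.1647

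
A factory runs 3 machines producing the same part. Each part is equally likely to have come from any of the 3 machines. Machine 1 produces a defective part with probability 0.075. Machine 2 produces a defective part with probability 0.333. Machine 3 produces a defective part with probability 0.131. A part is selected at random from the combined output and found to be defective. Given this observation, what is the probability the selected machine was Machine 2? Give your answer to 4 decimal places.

Posterior probability ≈ 0.6178

Tabulate prior·likelihood by source: [1] prior 0.333333, lik 0.075, product 0.02500; [2] prior 0.333333, lik 0.333, product 0.1110; [3] prior 0.333333, lik 0.131, product 0.04367.
Normalizing constant = 0.17967; the posterior for Machine 2 is its product over the sum, 0.1110/0.17967 = 0.6178.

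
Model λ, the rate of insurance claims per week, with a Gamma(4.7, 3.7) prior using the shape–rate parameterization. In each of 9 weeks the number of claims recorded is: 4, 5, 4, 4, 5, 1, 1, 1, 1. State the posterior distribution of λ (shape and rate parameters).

Total count ∑xᵢ = 26 over n = 9 weeks.
Gamma is conjugate to the Poisson likelihood: posterior is Gamma(shape = 4.7+26 = 30.7, rate = 3.7+9 = 12.7).

Posterior: Gamma(shape=30.7, rate=12.7)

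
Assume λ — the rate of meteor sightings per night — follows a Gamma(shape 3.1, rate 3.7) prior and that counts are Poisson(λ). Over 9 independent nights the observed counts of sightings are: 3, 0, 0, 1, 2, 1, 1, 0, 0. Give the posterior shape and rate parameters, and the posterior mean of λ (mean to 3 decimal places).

Posterior: Gamma(shape=11.1, rate=12.7); mean ≈ 0.874

Total count ∑xᵢ = 8 over n = 9 nights.
Gamma is conjugate to the Poisson likelihood: posterior is Gamma(shape = 3.1+8 = 11.1, rate = 3.7+9 = 12.7).
E[λ | data] = 11.1/12.7 = 0.874.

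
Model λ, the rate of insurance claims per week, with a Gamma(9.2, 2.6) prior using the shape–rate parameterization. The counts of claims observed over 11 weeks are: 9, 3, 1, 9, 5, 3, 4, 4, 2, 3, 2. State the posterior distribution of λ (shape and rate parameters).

Total count ∑xᵢ = 45 over n = 11 weeks.
Gamma is conjugate to the Poisson likelihood: posterior is Gamma(shape = 9.2+45 = 54.2, rate = 2.6+11 = 13.6).

Posterior: Gamma(shape=54.2, rate=13.6)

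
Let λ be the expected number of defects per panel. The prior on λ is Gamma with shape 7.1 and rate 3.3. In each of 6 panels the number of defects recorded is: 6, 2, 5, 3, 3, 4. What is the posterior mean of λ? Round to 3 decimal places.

The Poisson likelihood adds the total count to the shape and the number of exposure periods to the rate. Here ∑xᵢ = 23 and n = 6, so shape 7.1→30.1 and rate 3.3→9.3.
E[λ | data] = 30.1/9.3 = 3.237.

Posterior mean ≈ 3.237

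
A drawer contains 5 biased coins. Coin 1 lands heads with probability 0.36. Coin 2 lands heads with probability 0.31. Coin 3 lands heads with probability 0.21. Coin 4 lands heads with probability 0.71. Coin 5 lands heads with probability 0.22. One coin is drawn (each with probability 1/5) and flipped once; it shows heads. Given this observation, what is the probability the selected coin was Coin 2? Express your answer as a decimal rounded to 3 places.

P(heads|C1) = 0.36; P(heads|C2) = 0.31; P(heads|C3) = 0.21; P(heads|C4) = 0.71; P(heads|C5) = 0.22.
Prior × likelihood for each source: 0.2·0.36=0.07200, 0.2·0.31=0.06200, 0.2·0.21=0.04200, 0.2·0.71=0.1420, 0.2·0.22=0.04400. Summing gives P(heads) = 0.36200.
P(Coin 2 | heads) = 0.06200 / 0.36200 = 0.171.

Posterior probability ≈ 0.171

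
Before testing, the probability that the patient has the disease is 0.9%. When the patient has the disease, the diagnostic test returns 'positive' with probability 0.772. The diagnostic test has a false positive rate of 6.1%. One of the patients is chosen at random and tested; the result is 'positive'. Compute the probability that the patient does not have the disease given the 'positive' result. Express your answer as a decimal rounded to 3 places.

P(¬H | E) ≈ 0.897

Let H be the event that the patient has the disease. P(H) = 0.009, so P(¬H) = 0.991. With E the 'positive' result, P(E|H) = 0.772 and P(E|¬H) = 0.061.
P(E) = 0.772·0.009 + 0.061·0.991 = 0.0069480 + 0.060451 = 0.067399.
By Bayes' theorem, P(H|E) = 0.0069480 / 0.067399 = 0.103. Hence P(¬H|E) = 1 − 0.103 = 0.897.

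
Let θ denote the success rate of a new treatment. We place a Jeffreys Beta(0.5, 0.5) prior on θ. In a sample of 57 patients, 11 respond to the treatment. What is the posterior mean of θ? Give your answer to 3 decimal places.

Posterior mean ≈ 0.198

The binomial likelihood is conjugate to the Beta prior: with 11 successes and 46 failures, the posterior is Beta(0.5+11, 0.5+46) = Beta(11.5, 46.5).
Posterior mean = α/(α+β) = 11.5/58 = 0.198.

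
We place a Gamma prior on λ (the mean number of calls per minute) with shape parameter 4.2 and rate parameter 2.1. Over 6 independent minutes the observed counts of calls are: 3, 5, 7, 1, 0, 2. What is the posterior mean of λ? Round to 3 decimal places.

Posterior mean ≈ 2.741

Total count ∑xᵢ = 18 over n = 6 minutes.
Gamma is conjugate to the Poisson likelihood: posterior is Gamma(shape = 4.2+18 = 22.2, rate = 2.1+6 = 8.1).
Posterior mean = shape/rate = 22.2/8.1 = 2.741.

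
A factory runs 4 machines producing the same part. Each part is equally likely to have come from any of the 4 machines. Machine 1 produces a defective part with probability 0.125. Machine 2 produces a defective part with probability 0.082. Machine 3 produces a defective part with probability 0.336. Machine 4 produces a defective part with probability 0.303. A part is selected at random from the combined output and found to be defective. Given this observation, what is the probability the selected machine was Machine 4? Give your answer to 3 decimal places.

Posterior probability ≈ 0.358

P(defective|M1) = 0.125; P(defective|M2) = 0.082; P(defective|M3) = 0.336; P(defective|M4) = 0.303.
Prior × likelihood for each source: 0.25·0.125=0.03125, 0.25·0.082=0.02050, 0.25·0.336=0.08400, 0.25·0.303=0.07575. Summing gives P(defective) = 0.21150.
P(Machine 4 | defective) = 0.07575 / 0.21150 = 0.358.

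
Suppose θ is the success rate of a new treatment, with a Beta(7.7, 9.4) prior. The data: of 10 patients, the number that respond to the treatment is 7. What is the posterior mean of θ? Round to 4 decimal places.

Posterior mean ≈ 0.5424

The binomial likelihood is conjugate to the Beta prior: with 7 successes and 3 failures, the posterior is Beta(7.7+7, 9.4+3) = Beta(14.7, 12.4).
Posterior mean = α/(α+β) = 14.7/27.1 = 0.5424.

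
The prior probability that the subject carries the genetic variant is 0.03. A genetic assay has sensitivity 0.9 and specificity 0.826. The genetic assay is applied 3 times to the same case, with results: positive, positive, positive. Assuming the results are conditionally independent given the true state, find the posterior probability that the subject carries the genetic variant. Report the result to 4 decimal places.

Let H be the event that the subject carries the genetic variant; start with P(H) = 0.03. P('positive'|H) = 0.9, P('positive'|¬H) = 0.174.
Update on result 1 ('positive'): P(H) ← 0.9·0.0300 / (0.9·0.0300 + 0.174·0.9700) = 0.027000/0.19578 = 0.1379.
Update on result 2 ('positive'): P(H) ← 0.9·0.1379 / (0.9·0.1379 + 0.174·0.8621) = 0.12412/0.27412 = 0.4528.
Update on result 3 ('positive'): P(H) ← 0.9·0.4528 / (0.9·0.4528 + 0.174·0.5472) = 0.40751/0.50272 = 0.8106.

Posterior P(H) ≈ 0.8106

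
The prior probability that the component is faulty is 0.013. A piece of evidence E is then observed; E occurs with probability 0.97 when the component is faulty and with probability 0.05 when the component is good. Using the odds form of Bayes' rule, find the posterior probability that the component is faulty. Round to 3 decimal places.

Posterior probability ≈ 0.204

Prior odds = 0.013/(1−0.013) = 0.013171.
Likelihood ratio for E = 0.97/0.05 = 19.400.
Posterior odds = prior odds × LR = 0.25552.
Posterior probability = odds/(1+odds) = 0.25552/1.2555 = 0.204.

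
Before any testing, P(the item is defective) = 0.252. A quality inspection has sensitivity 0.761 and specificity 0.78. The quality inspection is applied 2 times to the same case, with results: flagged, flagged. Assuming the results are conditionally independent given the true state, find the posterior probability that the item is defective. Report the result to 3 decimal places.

With H the event that the item is defective, the joint likelihood of the observed sequence is P(data|H) = 0.761·0.761 = 0.57912 and P(data|¬H) = 0.22·0.22 = 0.048400.
Bayes: P(H|data) = 0.252·0.57912 / (0.252·0.57912 + 0.748·0.048400) = 0.14594/0.18214 = 0.8012.

Posterior P(H) ≈ 0.801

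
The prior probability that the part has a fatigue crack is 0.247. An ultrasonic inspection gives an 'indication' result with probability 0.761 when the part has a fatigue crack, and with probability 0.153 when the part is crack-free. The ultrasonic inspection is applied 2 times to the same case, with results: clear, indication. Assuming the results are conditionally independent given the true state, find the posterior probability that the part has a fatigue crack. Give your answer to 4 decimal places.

Posterior P(H) ≈ 0.3152

With H the event that the part has a fatigue crack, the joint likelihood of the observed sequence is P(data|H) = 0.239·0.761 = 0.18188 and P(data|¬H) = 0.847·0.153 = 0.12959.
Bayes: P(H|data) = 0.247·0.18188 / (0.247·0.18188 + 0.753·0.12959) = 0.044924/0.14251 = 0.3152.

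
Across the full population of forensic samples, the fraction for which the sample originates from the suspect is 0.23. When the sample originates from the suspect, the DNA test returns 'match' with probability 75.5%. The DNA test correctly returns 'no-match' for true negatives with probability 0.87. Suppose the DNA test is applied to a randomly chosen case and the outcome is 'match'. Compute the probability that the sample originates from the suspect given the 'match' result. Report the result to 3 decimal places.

P(H | E) ≈ 0.634

Let H be the event that the sample originates from the suspect. P(H) = 0.23, so P(¬H) = 0.77. With E the 'match' result, P(E|H) = 0.755 and P(E|¬H) = 0.13.
P(E) = 0.755·0.23 + 0.13·0.77 = 0.17365 + 0.10010 = 0.27375.
By Bayes' theorem, P(H|E) = 0.17365 / 0.27375 = 0.634.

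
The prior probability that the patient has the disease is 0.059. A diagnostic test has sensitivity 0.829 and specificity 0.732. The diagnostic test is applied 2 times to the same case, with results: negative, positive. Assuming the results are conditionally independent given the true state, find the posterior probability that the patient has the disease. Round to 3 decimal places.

Let H be the event that the patient has the disease; start with P(H) = 0.059. P('positive'|H) = 0.829, P('positive'|¬H) = 0.268.
Update on result 1 ('negative'): P(H) ← 0.171·0.0590 / (0.171·0.0590 + 0.732·0.9410) = 0.010089/0.69890 = 0.0144.
Update on result 2 ('positive'): P(H) ← 0.829·0.0144 / (0.829·0.0144 + 0.268·0.9856) = 0.011967/0.27610 = 0.0433.

Posterior P(H) ≈ 0.043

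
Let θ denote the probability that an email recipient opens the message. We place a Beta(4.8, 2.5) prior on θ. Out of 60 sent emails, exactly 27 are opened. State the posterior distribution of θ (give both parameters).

Observing 27 successes and 33 failures updates Beta(4.8, 2.5) by adding the success and failure counts to the two shape parameters: α = 4.8+27 = 31.8, β = 2.5+33 = 35.5.

Posterior: Beta(31.8, 35.5)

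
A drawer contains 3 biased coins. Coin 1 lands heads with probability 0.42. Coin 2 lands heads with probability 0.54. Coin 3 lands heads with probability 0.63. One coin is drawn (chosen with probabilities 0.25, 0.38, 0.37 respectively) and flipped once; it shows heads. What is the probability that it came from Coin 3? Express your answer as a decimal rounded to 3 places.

Tabulate prior·likelihood by source: [1] prior 0.25, lik 0.42, product 0.1050; [2] prior 0.38, lik 0.54, product 0.2052; [3] prior 0.37, lik 0.63, product 0.2331.
Normalizing constant = 0.54330; the posterior for Coin 3 is its product over the sum, 0.2331/0.54330 = 0.429.

Posterior probability ≈ 0.429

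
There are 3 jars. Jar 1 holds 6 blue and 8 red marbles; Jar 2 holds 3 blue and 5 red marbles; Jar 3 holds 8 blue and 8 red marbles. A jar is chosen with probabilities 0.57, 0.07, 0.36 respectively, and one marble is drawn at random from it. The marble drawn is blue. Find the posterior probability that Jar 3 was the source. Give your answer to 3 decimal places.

Posterior probability ≈ 0.400

Tabulate prior·likelihood by source: [1] prior 0.57, lik 0.4286, product 0.2443; [2] prior 0.07, lik 0.375, product 0.02625; [3] prior 0.36, lik 0.5, product 0.1800.
Normalizing constant = 0.45054; the posterior for Jar 3 is its product over the sum, 0.1800/0.45054 = 0.400.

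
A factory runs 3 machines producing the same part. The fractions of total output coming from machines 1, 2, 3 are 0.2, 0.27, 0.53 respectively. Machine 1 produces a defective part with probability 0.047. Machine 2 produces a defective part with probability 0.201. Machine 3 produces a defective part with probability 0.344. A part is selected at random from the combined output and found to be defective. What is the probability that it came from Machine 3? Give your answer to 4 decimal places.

P(defective|M1) = 0.047; P(defective|M2) = 0.201; P(defective|M3) = 0.344.
Prior × likelihood for each source: 0.2·0.047=0.009400, 0.27·0.201=0.05427, 0.53·0.344=0.1823. Summing gives P(defective) = 0.24599.
P(Machine 3 | defective) = 0.1823 / 0.24599 = 0.7412.

Posterior probability ≈ 0.7412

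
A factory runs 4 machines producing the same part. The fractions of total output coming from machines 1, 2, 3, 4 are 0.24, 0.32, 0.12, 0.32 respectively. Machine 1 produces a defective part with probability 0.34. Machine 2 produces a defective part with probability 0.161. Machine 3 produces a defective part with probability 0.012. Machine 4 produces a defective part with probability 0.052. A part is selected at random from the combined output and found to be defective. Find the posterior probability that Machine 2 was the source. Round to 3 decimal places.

Posterior probability ≈ 0.341

Tabulate prior·likelihood by source: [1] prior 0.24, lik 0.34, product 0.08160; [2] prior 0.32, lik 0.161, product 0.05152; [3] prior 0.12, lik 0.012, product 0.001440; [4] prior 0.32, lik 0.052, product 0.01664.
Normalizing constant = 0.15120; the posterior for Machine 2 is its product over the sum, 0.05152/0.15120 = 0.341.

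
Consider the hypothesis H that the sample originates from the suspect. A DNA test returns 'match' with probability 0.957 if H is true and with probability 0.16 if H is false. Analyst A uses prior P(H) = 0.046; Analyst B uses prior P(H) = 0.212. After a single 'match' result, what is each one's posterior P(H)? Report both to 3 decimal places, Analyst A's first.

P('+'|H) = 0.957, P('+'|¬H) = 0.16.
Analyst A: numerator 0.957·0.046 = 0.044022; evidence = 0.044022+0.16·0.954 = 0.19666; posterior = 0.224.
Analyst B: numerator 0.957·0.212 = 0.20288; evidence = 0.20288+0.16·0.788 = 0.32896; posterior = 0.617.

Analyst A: 0.224; Analyst B: 0.617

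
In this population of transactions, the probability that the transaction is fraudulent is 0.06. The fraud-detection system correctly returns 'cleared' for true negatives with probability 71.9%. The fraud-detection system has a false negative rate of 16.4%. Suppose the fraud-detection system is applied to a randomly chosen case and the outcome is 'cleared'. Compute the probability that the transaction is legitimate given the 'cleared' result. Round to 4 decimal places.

Let H be the event that the transaction is fraudulent. P(H) = 0.06, so P(¬H) = 0.94. With E the 'cleared' result, P(E|H) = 0.164 and P(E|¬H) = 0.719.
P(E) = 0.164·0.06 + 0.719·0.94 = 0.0098400 + 0.67586 = 0.68570.
By Bayes' theorem, P(H|E) = 0.0098400 / 0.68570 = 0.0144. Hence P(¬H|E) = 1 − 0.0144 = 0.9856.

P(¬H | E) ≈ 0.9856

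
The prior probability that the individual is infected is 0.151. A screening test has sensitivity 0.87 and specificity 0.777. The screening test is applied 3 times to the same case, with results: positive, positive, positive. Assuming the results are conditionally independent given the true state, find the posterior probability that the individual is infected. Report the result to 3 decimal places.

Posterior P(H) ≈ 0.914

Let H be the event that the individual is infected; start with P(H) = 0.151. P('positive'|H) = 0.87, P('positive'|¬H) = 0.223.
Update on result 1 ('positive'): P(H) ← 0.87·0.1510 / (0.87·0.1510 + 0.223·0.8490) = 0.13137/0.32070 = 0.4096.
Update on result 2 ('positive'): P(H) ← 0.87·0.4096 / (0.87·0.4096 + 0.223·0.5904) = 0.35639/0.48804 = 0.7302.
Update on result 3 ('positive'): P(H) ← 0.87·0.7302 / (0.87·0.7302 + 0.223·0.2698) = 0.63531/0.69547 = 0.9135.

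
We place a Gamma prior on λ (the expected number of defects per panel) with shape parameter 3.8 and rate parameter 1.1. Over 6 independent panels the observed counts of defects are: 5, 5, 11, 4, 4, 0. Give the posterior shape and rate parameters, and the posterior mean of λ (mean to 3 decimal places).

Total count ∑xᵢ = 29 over n = 6 panels.
Gamma is conjugate to the Poisson likelihood: posterior is Gamma(shape = 3.8+29 = 32.8, rate = 1.1+6 = 7.1).
Posterior mean = shape/rate = 32.8/7.1 = 4.620.

Posterior: Gamma(shape=32.8, rate=7.1); mean ≈ 4.620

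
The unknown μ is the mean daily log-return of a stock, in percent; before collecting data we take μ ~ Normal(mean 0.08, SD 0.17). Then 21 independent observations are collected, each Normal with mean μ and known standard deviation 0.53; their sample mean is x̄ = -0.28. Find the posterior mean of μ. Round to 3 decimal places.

Posterior mean ≈ -0.166

Prior precision 1/τ₀² = 1/0.17² = 34.6021; data precision n/σ² = 21/0.53² = 74.7597.
Posterior precision = 34.6021 + 74.7597 = 109.362.
Posterior mean = (34.6021·0.08 + 74.7597·-0.28) / 109.362 = -0.166.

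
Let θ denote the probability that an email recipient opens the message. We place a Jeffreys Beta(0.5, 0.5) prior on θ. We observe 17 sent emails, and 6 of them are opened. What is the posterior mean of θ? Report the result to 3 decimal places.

Posterior mean ≈ 0.361

The binomial likelihood is conjugate to the Beta prior: with 6 successes and 11 failures, the posterior is Beta(0.5+6, 0.5+11) = Beta(6.5, 11.5).
Posterior mean = α/(α+β) = 6.5/18 = 0.361.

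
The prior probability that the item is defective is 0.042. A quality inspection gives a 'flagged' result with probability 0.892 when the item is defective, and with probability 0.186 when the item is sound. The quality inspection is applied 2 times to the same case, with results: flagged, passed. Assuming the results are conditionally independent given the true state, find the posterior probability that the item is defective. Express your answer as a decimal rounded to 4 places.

Posterior P(H) ≈ 0.0271

With H the event that the item is defective, the joint likelihood of the observed sequence is P(data|H) = 0.892·0.108 = 0.096336 and P(data|¬H) = 0.186·0.814 = 0.15140.
Bayes: P(H|data) = 0.042·0.096336 / (0.042·0.096336 + 0.958·0.15140) = 0.0040461/0.14909 = 0.0271.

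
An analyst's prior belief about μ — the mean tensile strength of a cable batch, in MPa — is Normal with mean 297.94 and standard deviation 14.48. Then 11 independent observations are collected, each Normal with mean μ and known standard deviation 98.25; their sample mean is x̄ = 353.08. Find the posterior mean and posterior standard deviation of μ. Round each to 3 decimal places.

Prior precision 1/τ₀² = 1/14.48² = 0.00476939; data precision n/σ² = 11/98.25² = 0.00113953.
Posterior precision = 0.00476939 + 0.00113953 = 0.00590893, giving posterior SD = 1/√0.00590893 = 13.009.
Posterior mean = (0.00476939·297.94 + 0.00113953·353.08) / 0.00590893 = 308.574.

Posterior mean ≈ 308.574; posterior SD ≈ 13.009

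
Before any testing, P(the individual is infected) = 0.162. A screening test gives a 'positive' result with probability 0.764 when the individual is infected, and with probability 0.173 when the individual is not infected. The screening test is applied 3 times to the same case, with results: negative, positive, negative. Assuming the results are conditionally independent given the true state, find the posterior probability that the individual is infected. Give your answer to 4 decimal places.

Posterior P(H) ≈ 0.0650

With H the event that the individual is infected, the joint likelihood of the observed sequence is P(data|H) = 0.236·0.764·0.236 = 0.042552 and P(data|¬H) = 0.827·0.173·0.827 = 0.11832.
Bayes: P(H|data) = 0.162·0.042552 / (0.162·0.042552 + 0.838·0.11832) = 0.0068934/0.10605 = 0.0650.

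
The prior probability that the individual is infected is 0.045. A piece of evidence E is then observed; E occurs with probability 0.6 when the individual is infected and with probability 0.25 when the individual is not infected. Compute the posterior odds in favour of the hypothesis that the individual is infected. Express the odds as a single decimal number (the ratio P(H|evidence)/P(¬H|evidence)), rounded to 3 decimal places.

Posterior odds ≈ 0.113

Prior odds = 0.045/(1−0.045) = 0.047120.
Likelihood ratio for E = 0.6/0.25 = 2.4000.
Posterior odds = prior odds × LR = 0.11309.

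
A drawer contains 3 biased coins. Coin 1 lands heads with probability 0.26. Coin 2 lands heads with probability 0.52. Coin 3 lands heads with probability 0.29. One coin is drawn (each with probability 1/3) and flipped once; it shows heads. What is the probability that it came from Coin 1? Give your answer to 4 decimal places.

Posterior probability ≈ 0.2430

P(heads|C1) = 0.26; P(heads|C2) = 0.52; P(heads|C3) = 0.29.
Prior × likelihood for each source: 0.333333·0.26=0.08667, 0.333333·0.52=0.1733, 0.333333·0.29=0.09667. Summing gives P(heads) = 0.35667.
P(Coin 1 | heads) = 0.08667 / 0.35667 = 0.2430.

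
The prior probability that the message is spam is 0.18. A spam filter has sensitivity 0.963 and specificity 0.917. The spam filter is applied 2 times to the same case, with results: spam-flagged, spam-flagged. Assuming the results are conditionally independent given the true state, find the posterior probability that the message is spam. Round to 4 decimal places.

Posterior P(H) ≈ 0.9673

With H the event that the message is spam, the joint likelihood of the observed sequence is P(data|H) = 0.963·0.963 = 0.92737 and P(data|¬H) = 0.083·0.083 = 0.0068890.
Bayes: P(H|data) = 0.18·0.92737 / (0.18·0.92737 + 0.82·0.0068890) = 0.16693/0.17258 = 0.9673.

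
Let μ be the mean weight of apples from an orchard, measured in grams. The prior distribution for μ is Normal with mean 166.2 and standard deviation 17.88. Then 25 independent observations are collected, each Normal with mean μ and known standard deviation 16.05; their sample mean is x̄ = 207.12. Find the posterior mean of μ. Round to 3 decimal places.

Prior precision 1/τ₀² = 1/17.88² = 0.00312799; data precision n/σ² = 25/16.05² = 0.0970487.
Posterior precision = 0.00312799 + 0.0970487 = 0.100177.
Posterior mean = (0.00312799·166.2 + 0.0970487·207.12) / 0.100177 = 205.842.

Posterior mean ≈ 205.842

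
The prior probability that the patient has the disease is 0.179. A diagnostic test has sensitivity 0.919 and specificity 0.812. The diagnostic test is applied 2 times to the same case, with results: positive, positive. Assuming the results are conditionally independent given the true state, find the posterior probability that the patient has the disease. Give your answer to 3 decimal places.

With H the event that the patient has the disease, the joint likelihood of the observed sequence is P(data|H) = 0.919·0.919 = 0.84456 and P(data|¬H) = 0.188·0.188 = 0.035344.
Bayes: P(H|data) = 0.179·0.84456 / (0.179·0.84456 + 0.821·0.035344) = 0.15118/0.18019 = 0.8390.

Posterior P(H) ≈ 0.839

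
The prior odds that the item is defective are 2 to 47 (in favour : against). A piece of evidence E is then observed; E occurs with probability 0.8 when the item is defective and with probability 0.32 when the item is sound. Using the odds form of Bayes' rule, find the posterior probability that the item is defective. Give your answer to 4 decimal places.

Posterior probability ≈ 0.0962

Prior odds = 2/47 = 0.042553.
Likelihood ratio for E = 0.8/0.32 = 2.5000.
Posterior odds = prior odds × LR = 0.10638.
Posterior probability = odds/(1+odds) = 0.10638/1.1064 = 0.0962.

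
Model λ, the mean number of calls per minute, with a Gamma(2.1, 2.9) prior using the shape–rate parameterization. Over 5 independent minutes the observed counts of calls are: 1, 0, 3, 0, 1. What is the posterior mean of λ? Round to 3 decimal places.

Posterior mean ≈ 0.899

The Poisson likelihood adds the total count to the shape and the number of exposure periods to the rate. Here ∑xᵢ = 5 and n = 5, so shape 2.1→7.1 and rate 2.9→7.9.
E[λ | data] = 7.1/7.9 = 0.899.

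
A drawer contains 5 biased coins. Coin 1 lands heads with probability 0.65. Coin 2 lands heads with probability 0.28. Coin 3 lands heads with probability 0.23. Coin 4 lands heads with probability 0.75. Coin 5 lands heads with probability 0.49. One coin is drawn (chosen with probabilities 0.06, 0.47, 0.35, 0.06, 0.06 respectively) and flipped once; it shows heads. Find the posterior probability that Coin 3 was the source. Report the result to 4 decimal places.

Posterior probability ≈ 0.2473

P(heads|C1) = 0.65; P(heads|C2) = 0.28; P(heads|C3) = 0.23; P(heads|C4) = 0.75; P(heads|C5) = 0.49.
Prior × likelihood for each source: 0.06·0.65=0.03900, 0.47·0.28=0.1316, 0.35·0.23=0.08050, 0.06·0.75=0.04500, 0.06·0.49=0.02940. Summing gives P(heads) = 0.32550.
P(Coin 3 | heads) = 0.08050 / 0.32550 = 0.2473.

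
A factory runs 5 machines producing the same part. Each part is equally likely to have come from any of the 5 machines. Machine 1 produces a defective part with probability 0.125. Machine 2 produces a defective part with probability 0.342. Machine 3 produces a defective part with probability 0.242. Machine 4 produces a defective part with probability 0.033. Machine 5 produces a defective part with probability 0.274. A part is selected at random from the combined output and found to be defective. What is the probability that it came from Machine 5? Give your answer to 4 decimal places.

Posterior probability ≈ 0.2697

P(defective|M1) = 0.125; P(defective|M2) = 0.342; P(defective|M3) = 0.242; P(defective|M4) = 0.033; P(defective|M5) = 0.274.
Prior × likelihood for each source: 0.2·0.125=0.02500, 0.2·0.342=0.06840, 0.2·0.242=0.04840, 0.2·0.033=0.006600, 0.2·0.274=0.05480. Summing gives P(defective) = 0.20320.
P(Machine 5 | defective) = 0.05480 / 0.20320 = 0.2697.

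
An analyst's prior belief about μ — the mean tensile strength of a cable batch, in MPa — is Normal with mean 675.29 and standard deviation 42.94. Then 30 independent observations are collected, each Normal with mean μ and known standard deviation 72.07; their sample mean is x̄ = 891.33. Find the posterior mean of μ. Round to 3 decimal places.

With known σ, the Normal prior is conjugate. Weight on the data is w = (n/σ²)/(n/σ² + 1/τ₀²) = 0.00577580/(0.00577580+0.00054235) = 0.91416.
Posterior mean = w·x̄ + (1−w)·μ₀ = 0.91416·891.33 + 0.085839·675.29 = 872.785.

Posterior mean ≈ 872.785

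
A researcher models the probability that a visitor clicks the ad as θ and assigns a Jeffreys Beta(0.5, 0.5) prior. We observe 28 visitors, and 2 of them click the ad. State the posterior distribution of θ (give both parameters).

Posterior: Beta(2.5, 26.5)

The binomial likelihood is conjugate to the Beta prior: with 2 successes and 26 failures, the posterior is Beta(0.5+2, 0.5+26) = Beta(2.5, 26.5).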